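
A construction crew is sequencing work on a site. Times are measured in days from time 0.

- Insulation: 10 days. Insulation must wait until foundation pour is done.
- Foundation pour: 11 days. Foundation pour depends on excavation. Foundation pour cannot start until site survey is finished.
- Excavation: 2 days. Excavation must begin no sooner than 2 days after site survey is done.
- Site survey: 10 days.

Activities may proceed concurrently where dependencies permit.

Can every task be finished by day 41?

Yes

Site survey can start immediately at day 0; it finishes at day 10.
Excavation cannot begin until site survey (finishes day 10, plus 2-day gap → day 12). It runs from day 12 to 12 + 2 = day 14.
Foundation pour cannot start until excavation (finishes day 14); site survey (finishes day 10). The controlling bound is day 14, so foundation pour finishes at 14 + 11 = day 25.
Insulation waits on foundation pour (finishes day 25), so it starts at day 25 and finishes at 25 + 10 = day 35.
Every task is finished by day 35, which is no later than the deadline of 41, so the schedule is feasible.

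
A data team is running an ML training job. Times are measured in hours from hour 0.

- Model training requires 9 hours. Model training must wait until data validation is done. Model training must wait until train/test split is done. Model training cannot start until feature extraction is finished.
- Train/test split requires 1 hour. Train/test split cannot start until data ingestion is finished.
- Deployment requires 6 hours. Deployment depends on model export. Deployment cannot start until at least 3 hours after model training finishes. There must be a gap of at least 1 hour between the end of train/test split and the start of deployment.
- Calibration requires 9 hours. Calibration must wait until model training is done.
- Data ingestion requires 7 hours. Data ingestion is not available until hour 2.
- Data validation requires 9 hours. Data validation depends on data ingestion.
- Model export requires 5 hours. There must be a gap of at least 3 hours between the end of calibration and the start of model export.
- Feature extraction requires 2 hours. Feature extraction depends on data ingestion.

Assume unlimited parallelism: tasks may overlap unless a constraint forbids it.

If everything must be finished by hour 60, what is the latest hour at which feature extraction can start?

Nothing follows deployment; the deadline of hour 60 is its only limit. It must start by 60 − 6 = hour 54.
Model export must finish before deployment (must start by hour 54). With a 5-hour duration, model export must start by 54 − 5 = hour 49.
Since model export (must start by hour 49, minus 3-hour gap → hour 46) depends on it, calibration must finish by hour 46. Backing off its 9-hour duration gives a latest start of hour 37.
For model training: calibration (must start by hour 37); deployment (must start by hour 54, minus 3-hour gap → hour 51). The most restrictive is hour 37; with a 9-hour duration, model training must start by hour 28.
Feature extraction has to be done before model training (must start by hour 28). That means finishing by hour 28, i.e. starting by 28 − 2 = hour 26.

26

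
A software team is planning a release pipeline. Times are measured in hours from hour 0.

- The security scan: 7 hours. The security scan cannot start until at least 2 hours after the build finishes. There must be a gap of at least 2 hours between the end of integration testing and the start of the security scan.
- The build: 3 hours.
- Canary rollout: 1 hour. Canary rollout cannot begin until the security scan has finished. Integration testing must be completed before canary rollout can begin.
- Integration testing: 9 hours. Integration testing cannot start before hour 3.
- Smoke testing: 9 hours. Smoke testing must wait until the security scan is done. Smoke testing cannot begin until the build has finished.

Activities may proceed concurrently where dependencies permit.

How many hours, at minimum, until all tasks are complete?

Integration testing cannot begin until its own release at hour 3. It runs from hour 3 to 3 + 9 = hour 12.
Nothing blocks the build, so it runs from hour 0 to hour 3.
For the security scan: the build (finishes hour 3, plus 2-hour gap → hour 5); integration testing (finishes hour 12, plus 2-hour gap → hour 14). Taking the maximum gives a start of hour 14, and it finishes at 14 + 7 = hour 21.
Canary rollout needs all of the security scan (finishes hour 21); integration testing (finishes hour 12). That puts its earliest start at hour 21; it finishes at 21 + 1 = hour 22.
Smoke testing needs all of the security scan (finishes hour 21); the build (finishes hour 3). That puts its earliest start at hour 21; it finishes at 21 + 9 = hour 30.
All tasks are finished once the last one completes. Finish times: The build at 3, Integration testing at 12, The security scan at 21, Smoke testing at 30, Canary rollout at 22. The latest is hour 30.

30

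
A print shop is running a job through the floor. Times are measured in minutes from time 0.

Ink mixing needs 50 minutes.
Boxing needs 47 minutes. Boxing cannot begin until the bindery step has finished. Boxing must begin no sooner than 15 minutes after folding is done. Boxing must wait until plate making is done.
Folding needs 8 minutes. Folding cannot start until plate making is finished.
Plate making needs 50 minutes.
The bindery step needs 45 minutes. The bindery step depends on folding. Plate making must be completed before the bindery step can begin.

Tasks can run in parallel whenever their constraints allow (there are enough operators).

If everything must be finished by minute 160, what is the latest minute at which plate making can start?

Boxing has no dependents, so it just needs to finish by minute 160. Starting by 160 − 47 = minute 113 achieves that.
Since boxing (must start by minute 113) depends on it, the bindery step must finish by minute 113. Backing off its 45-minute duration gives a latest start of minute 68.
Folding feeds the bindery step (must start by minute 68); boxing (must start by minute 113, minus 15-minute gap → minute 98). Taking the minimum, folding must finish by minute 68 and start by 68 − 8 = minute 60.
Plate making must finish in time for folding (must start by minute 60); the bindery step (must start by minute 68); boxing (must start by minute 113). The tightest is minute 60, so plate making must start by 60 − 50 = minute 10.

10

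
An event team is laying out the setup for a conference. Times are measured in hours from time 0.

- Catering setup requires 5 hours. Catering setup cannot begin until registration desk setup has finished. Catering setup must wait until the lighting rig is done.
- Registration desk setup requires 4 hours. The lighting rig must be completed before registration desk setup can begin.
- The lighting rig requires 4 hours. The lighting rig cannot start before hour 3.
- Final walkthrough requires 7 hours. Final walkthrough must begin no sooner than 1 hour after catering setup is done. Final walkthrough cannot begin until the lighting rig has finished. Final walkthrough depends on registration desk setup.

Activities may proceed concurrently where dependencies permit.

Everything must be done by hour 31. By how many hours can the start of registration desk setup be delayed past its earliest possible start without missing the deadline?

The lighting rig cannot begin until its own release at hour 3. It runs from hour 3 to 3 + 4 = hour 7.
Registration desk setup waits on the lighting rig (finishes hour 7), so it starts at hour 7 and finishes at 7 + 4 = hour 11.

Working backward from the deadline:
Final walkthrough must finish by hour 31; it takes 7 hours, so it must start by 31 − 7 = hour 24.
Since final walkthrough (must start by hour 24, minus 1-hour gap → hour 23) depends on it, catering setup must finish by hour 23. Backing off its 5-hour duration gives a latest start of hour 18.
Registration desk setup has several dependents: catering setup (must start by hour 18); final walkthrough (must start by hour 24). The earliest of those limits is hour 18, so registration desk setup must start by 18 − 4 = hour 14.
So registration desk setup can start as early as hour 7 and as late as hour 14, giving 14 − 7 = 7 hours of slack.

7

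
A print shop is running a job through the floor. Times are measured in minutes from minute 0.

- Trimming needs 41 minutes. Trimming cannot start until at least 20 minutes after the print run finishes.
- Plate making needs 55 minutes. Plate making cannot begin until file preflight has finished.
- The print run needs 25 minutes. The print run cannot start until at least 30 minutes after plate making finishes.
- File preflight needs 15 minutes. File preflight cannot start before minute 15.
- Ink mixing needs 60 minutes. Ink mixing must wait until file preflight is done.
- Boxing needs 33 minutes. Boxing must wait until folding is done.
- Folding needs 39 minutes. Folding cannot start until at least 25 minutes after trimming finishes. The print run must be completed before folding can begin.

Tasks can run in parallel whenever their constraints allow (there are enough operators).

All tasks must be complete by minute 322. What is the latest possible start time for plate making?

Boxing must finish by minute 322; it takes 33 minutes, so it must start by 322 − 33 = minute 289.
Folding must finish before boxing (must start by minute 289). With a 39-minute duration, folding must start by 289 − 39 = minute 250.
Trimming has to be done before folding (must start by minute 250, minus 25-minute gap → minute 225). That means finishing by minute 225, i.e. starting by 225 − 41 = minute 184.
The print run must finish in time for trimming (must start by minute 184, minus 20-minute gap → minute 164); folding (must start by minute 250). The tightest is minute 164, so the print run must start by 164 − 25 = minute 139.
Plate making has to be done before the print run (must start by minute 139, minus 30-minute gap → minute 109). That means finishing by minute 109, i.e. starting by 109 − 55 = minute 54.

54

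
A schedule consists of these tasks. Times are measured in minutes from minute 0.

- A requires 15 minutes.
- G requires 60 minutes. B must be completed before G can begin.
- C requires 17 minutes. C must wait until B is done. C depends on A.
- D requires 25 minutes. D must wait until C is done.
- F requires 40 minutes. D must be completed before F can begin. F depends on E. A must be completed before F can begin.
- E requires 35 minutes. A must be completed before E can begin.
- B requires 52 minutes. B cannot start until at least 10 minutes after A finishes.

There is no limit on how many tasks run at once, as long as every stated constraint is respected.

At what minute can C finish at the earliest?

A has no prerequisites, so it starts at minute 0 and finishes at minute 15.
B cannot begin until A (finishes minute 15, plus 10-minute gap → minute 25). It runs from minute 25 to 25 + 52 = minute 77.
C needs all of B (finishes minute 77); A (finishes minute 15). That puts its earliest start at minute 77; it finishes at 77 + 17 = minute 94.

94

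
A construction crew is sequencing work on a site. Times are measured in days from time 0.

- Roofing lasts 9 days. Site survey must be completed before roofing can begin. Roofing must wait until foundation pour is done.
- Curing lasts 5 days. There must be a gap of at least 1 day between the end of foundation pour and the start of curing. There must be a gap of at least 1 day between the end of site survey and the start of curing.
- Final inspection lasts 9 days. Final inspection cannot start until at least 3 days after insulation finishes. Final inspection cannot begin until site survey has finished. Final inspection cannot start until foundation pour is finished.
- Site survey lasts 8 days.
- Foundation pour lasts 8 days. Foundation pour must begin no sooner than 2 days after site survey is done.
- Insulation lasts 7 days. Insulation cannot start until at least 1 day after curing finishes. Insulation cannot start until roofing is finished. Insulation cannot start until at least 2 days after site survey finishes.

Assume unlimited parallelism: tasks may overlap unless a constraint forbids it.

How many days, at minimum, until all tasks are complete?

Nothing blocks site survey, so it runs from day 0 to day 8.
Foundation pour cannot begin until site survey (finishes day 8, plus 2-day gap → day 10). It runs from day 10 to 10 + 8 = day 18.
For roofing: site survey (finishes day 8); foundation pour (finishes day 18). Taking the maximum gives a start of day 18, and it finishes at 18 + 9 = day 27.
Curing needs all of foundation pour (finishes day 18, plus 1-day gap → day 19); site survey (finishes day 8, plus 1-day gap → day 9). That puts its earliest start at day 19; it finishes at 19 + 5 = day 24.
Insulation needs all of curing (finishes day 24, plus 1-day gap → day 25); roofing (finishes day 27); site survey (finishes day 8, plus 2-day gap → day 10). That puts its earliest start at day 27; it finishes at 27 + 7 = day 34.
Final inspection cannot start until insulation (finishes day 34, plus 3-day gap → day 37); site survey (finishes day 8); foundation pour (finishes day 18). The controlling bound is day 37, so final inspection finishes at 37 + 9 = day 46.
All tasks are finished once the last one completes. Finish times: Site survey at 8, Foundation pour at 18, Curing at 24, Roofing at 27, Insulation at 34, Final inspection at 46. The latest is day 46.

46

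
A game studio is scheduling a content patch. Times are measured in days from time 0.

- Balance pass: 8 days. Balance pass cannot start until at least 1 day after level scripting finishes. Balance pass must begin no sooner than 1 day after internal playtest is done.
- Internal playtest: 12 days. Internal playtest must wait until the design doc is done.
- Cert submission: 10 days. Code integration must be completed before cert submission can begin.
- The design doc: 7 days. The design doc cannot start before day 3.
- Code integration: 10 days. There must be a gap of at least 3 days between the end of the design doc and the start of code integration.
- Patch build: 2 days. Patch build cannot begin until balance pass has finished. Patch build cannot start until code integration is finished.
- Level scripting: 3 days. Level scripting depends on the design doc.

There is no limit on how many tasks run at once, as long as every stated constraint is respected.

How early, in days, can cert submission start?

23

After its own release at day 3, the design doc can start at day 3 and finishes at day 10.
After the design doc (finishes day 10, plus 3-day gap → day 13), code integration can start at day 13 and finishes at day 23.
Cert submission waits on code integration (finishes day 23), so the earliest it can start is day 23.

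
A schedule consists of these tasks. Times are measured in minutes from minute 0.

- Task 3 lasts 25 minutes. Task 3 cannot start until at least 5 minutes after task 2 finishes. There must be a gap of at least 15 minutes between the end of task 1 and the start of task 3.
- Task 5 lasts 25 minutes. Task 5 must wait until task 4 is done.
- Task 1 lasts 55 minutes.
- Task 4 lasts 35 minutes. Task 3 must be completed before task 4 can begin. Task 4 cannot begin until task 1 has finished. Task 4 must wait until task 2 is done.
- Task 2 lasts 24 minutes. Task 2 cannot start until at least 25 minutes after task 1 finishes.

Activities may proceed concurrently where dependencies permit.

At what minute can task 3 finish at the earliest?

134

Task 1 can start immediately at minute 0; it finishes at minute 55.
Task 2 waits on task 1 (finishes minute 55, plus 25-minute gap → minute 80), so it starts at minute 80 and finishes at 80 + 24 = minute 104.
Task 3 needs all of task 2 (finishes minute 104, plus 5-minute gap → minute 109); task 1 (finishes minute 55, plus 15-minute gap → minute 70). That puts its earliest start at minute 109; it finishes at 109 + 25 = minute 134.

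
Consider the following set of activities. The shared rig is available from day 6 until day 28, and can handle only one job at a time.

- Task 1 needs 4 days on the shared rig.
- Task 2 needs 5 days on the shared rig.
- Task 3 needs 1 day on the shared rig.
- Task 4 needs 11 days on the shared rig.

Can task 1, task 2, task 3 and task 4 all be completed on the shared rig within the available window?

Yes

The shared rig window is 28 − 6 = 22 days.
Running back to back, the jobs need 4 + 5 + 1 + 11 = 21 days on the shared rig.
Since 21 ≤ 22, they fit within the window.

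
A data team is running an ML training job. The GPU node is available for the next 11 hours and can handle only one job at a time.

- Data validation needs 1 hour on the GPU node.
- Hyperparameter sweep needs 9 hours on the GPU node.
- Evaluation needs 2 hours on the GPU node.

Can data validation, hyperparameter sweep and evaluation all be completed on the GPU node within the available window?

No

Running back to back, the jobs need 1 + 9 + 2 = 12 hours on the GPU node.
Since 12 > 11, they cannot all fit.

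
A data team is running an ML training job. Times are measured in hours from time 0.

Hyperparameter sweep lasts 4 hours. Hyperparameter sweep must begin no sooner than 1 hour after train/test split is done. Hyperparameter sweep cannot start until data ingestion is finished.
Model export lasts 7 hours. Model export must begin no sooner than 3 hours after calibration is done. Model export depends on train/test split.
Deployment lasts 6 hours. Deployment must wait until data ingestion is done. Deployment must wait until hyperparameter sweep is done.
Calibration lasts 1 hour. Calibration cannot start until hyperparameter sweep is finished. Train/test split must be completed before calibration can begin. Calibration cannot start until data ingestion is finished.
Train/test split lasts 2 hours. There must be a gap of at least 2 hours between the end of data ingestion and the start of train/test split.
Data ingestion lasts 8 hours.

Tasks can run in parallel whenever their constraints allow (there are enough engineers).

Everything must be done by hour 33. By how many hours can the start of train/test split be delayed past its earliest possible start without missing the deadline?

5

Nothing blocks data ingestion, so it runs from hour 0 to hour 8.
Train/test split cannot begin until data ingestion (finishes hour 8, plus 2-hour gap → hour 10). It runs from hour 10 to 10 + 2 = hour 12.

Working backward from the deadline:
To finish by hour 33, model export (duration 7) must start no later than hour 26.
Calibration must finish before model export (must start by hour 26, minus 3-hour gap → hour 23). With a 1-hour duration, calibration must start by 23 − 1 = hour 22.
Deployment must finish by hour 33; it takes 6 hours, so it must start by 33 − 6 = hour 27.
Hyperparameter sweep must finish in time for calibration (must start by hour 22); deployment (must start by hour 27). The tightest is hour 22, so hyperparameter sweep must start by 22 − 4 = hour 18.
Train/test split must finish in time for hyperparameter sweep (must start by hour 18, minus 1-hour gap → hour 17); calibration (must start by hour 22); model export (must start by hour 26). The tightest is hour 17, so train/test split must start by 17 − 2 = hour 15.
So train/test split can start as early as hour 10 and as late as hour 15, giving 15 − 10 = 5 hours of slack.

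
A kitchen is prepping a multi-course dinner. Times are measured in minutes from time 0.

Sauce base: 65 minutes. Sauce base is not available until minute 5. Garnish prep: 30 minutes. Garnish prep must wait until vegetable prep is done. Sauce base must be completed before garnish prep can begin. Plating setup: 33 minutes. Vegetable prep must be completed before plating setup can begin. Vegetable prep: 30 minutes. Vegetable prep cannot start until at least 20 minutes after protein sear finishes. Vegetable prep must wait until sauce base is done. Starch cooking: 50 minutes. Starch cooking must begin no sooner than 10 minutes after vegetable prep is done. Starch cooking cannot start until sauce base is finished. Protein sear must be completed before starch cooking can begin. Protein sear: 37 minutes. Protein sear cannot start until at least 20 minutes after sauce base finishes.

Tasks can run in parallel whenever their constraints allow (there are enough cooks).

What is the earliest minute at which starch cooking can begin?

187

Sauce base waits on its own release at minute 5, so it starts at minute 5 and finishes at 5 + 65 = minute 70.
After sauce base (finishes minute 70, plus 20-minute gap → minute 90), protein sear can start at minute 90 and finishes at minute 127.
Vegetable prep has to wait for protein sear (finishes minute 127, plus 20-minute gap → minute 147); sauce base (finishes minute 70). The latest of these is minute 147, so vegetable prep runs minute 147 to 147 + 30 = minute 177.
Starch cooking waits on vegetable prep (finishes minute 177, plus 10-minute gap → minute 187); sauce base (finishes minute 70); protein sear (finishes minute 127). The latest of these is minute 187, which is the earliest starch cooking can start.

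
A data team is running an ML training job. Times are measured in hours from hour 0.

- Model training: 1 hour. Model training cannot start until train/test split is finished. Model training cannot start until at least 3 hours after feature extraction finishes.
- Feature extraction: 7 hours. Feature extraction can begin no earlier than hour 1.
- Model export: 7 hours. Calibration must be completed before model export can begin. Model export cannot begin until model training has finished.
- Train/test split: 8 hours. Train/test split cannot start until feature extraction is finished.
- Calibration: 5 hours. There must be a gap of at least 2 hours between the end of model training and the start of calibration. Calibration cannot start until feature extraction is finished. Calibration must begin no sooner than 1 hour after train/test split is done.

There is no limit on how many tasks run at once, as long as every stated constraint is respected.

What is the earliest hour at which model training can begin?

16

After its own release at hour 1, feature extraction can start at hour 1 and finishes at hour 8.
After feature extraction (finishes hour 8), train/test split can start at hour 8 and finishes at hour 16.
Model training waits on train/test split (finishes hour 16); feature extraction (finishes hour 8, plus 3-hour gap → hour 11). The latest of these is hour 16, which is the earliest model training can start.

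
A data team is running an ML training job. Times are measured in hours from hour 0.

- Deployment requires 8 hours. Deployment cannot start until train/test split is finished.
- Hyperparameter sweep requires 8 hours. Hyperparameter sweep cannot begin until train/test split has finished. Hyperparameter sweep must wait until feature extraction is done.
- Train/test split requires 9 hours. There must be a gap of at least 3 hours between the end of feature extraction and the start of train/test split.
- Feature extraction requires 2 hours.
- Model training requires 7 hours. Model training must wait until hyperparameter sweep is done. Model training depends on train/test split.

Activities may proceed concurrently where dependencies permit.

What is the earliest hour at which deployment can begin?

14

Nothing blocks feature extraction, so it runs from hour 0 to hour 2.
After feature extraction (finishes hour 2, plus 3-hour gap → hour 5), train/test split can start at hour 5 and finishes at hour 14.
Deployment waits on train/test split (finishes hour 14), so the earliest it can start is hour 14.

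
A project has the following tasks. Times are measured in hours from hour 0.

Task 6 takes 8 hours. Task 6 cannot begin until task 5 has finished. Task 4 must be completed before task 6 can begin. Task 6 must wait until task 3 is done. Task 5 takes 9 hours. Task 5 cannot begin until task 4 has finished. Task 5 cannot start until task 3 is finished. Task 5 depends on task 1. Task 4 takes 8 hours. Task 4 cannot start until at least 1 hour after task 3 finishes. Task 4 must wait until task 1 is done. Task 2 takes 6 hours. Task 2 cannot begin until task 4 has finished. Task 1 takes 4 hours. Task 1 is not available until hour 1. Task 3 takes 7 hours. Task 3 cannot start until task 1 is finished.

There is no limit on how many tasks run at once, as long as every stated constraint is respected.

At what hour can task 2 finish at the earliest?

27

Task 1 waits on its own release at hour 1, so it starts at hour 1 and finishes at 1 + 4 = hour 5.
After task 1 (finishes hour 5), task 3 can start at hour 5 and finishes at hour 12.
Task 4 needs all of task 3 (finishes hour 12, plus 1-hour gap → hour 13); task 1 (finishes hour 5). That puts its earliest start at hour 13; it finishes at 13 + 8 = hour 21.
Task 2 cannot begin until task 4 (finishes hour 21). It runs from hour 21 to 21 + 6 = hour 27.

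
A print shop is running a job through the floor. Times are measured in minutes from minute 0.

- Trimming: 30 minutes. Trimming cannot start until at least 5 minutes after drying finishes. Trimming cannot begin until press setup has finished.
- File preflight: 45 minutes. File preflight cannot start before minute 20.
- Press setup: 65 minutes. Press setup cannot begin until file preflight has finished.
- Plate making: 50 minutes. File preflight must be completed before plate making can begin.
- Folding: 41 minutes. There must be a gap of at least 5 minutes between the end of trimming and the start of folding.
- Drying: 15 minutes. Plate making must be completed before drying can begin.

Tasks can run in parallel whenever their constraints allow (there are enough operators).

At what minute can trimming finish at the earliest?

File preflight waits on its own release at minute 20, so it starts at minute 20 and finishes at 20 + 45 = minute 65.
Press setup waits on file preflight (finishes minute 65), so it starts at minute 65 and finishes at 65 + 65 = minute 130.
After file preflight (finishes minute 65), plate making can start at minute 65 and finishes at minute 115.
Drying cannot begin until plate making (finishes minute 115). It runs from minute 115 to 115 + 15 = minute 130.
Trimming cannot start until drying (finishes minute 130, plus 5-minute gap → minute 135); press setup (finishes minute 130). The controlling bound is minute 135, so trimming finishes at 135 + 30 = minute 165.

165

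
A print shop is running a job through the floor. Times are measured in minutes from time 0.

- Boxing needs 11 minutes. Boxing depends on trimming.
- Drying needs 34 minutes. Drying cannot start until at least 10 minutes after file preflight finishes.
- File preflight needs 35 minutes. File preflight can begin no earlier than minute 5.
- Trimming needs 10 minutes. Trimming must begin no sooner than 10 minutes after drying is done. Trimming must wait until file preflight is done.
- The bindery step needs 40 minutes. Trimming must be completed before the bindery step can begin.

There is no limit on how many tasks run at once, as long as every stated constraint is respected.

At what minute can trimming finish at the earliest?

File preflight waits on its own release at minute 5, so it starts at minute 5 and finishes at 5 + 35 = minute 40.
Drying waits on file preflight (finishes minute 40, plus 10-minute gap → minute 50), so it starts at minute 50 and finishes at 50 + 34 = minute 84.
Trimming cannot start until drying (finishes minute 84, plus 10-minute gap → minute 94); file preflight (finishes minute 40). The controlling bound is minute 94, so trimming finishes at 94 + 10 = minute 104.

104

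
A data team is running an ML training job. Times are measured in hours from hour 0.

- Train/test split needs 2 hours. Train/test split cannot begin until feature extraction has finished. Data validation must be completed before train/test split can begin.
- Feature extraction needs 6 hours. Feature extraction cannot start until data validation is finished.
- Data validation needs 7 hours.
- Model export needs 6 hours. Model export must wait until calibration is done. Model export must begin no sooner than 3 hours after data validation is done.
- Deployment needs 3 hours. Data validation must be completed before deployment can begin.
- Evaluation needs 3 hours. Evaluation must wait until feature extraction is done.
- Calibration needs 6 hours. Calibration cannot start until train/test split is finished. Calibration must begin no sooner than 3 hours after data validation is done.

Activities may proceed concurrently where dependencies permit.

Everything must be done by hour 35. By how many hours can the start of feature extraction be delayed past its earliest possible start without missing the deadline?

8

Data validation has no prerequisites, so it starts at hour 0 and finishes at hour 7.
Feature extraction waits on data validation (finishes hour 7), so it starts at hour 7 and finishes at 7 + 6 = hour 13.

Working backward from the deadline:
Nothing follows model export; the deadline of hour 35 is its only limit. It must start by 35 − 6 = hour 29.
Calibration must finish before model export (must start by hour 29). With a 6-hour duration, calibration must start by 29 − 6 = hour 23.
Train/test split feeds into calibration (must start by hour 23); so train/test split must finish by hour 23 and therefore start by hour 21.
Nothing follows evaluation; the deadline of hour 35 is its only limit. It must start by 35 − 3 = hour 32.
Feature extraction feeds train/test split (must start by hour 21); evaluation (must start by hour 32). Taking the minimum, feature extraction must finish by hour 21 and start by 21 − 6 = hour 15.
So feature extraction can start as early as hour 7 and as late as hour 15, giving 15 − 7 = 8 hours of slack.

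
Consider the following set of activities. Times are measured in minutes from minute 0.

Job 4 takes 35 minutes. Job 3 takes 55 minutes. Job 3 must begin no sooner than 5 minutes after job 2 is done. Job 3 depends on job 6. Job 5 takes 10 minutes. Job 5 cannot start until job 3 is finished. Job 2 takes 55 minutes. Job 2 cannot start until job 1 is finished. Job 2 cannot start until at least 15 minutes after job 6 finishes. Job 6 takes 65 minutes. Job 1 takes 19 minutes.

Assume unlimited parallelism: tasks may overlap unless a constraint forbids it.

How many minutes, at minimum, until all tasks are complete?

Job 6 can start immediately at minute 0; it finishes at minute 65.
Job 4 can start immediately at minute 0; it finishes at minute 35.
Nothing blocks job 1, so it runs from minute 0 to minute 19.
Job 2 needs all of job 1 (finishes minute 19); job 6 (finishes minute 65, plus 15-minute gap → minute 80). That puts its earliest start at minute 80; it finishes at 80 + 55 = minute 135.
Job 3 has to wait for job 2 (finishes minute 135, plus 5-minute gap → minute 140); job 6 (finishes minute 65). The latest of these is minute 140, so job 3 runs minute 140 to 140 + 55 = minute 195.
Job 5 waits on job 3 (finishes minute 195), so it starts at minute 195 and finishes at 195 + 10 = minute 205.
All tasks are finished once the last one completes. Finish times: Job 1 at 19, Job 2 at 135, Job 3 at 195, Job 4 at 35, Job 5 at 205, Job 6 at 65. The latest is minute 205.

205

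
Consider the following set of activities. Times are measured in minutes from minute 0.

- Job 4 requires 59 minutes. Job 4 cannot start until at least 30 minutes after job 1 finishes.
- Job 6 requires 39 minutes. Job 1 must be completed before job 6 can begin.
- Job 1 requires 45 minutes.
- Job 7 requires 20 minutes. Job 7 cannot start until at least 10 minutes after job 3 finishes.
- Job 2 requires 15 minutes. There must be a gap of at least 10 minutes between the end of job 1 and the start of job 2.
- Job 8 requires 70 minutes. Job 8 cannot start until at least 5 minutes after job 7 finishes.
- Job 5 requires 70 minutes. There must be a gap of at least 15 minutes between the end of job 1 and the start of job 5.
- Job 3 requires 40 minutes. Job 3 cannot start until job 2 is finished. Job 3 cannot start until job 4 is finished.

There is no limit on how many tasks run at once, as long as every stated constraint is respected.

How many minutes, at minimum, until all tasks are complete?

279

Job 1 can start immediately at minute 0; it finishes at minute 45.
Job 6 cannot begin until job 1 (finishes minute 45). It runs from minute 45 to 45 + 39 = minute 84.
After job 1 (finishes minute 45, plus 15-minute gap → minute 60), job 5 can start at minute 60 and finishes at minute 130.
Job 4 waits on job 1 (finishes minute 45, plus 30-minute gap → minute 75), so it starts at minute 75 and finishes at 75 + 59 = minute 134.
Job 2 cannot begin until job 1 (finishes minute 45, plus 10-minute gap → minute 55). It runs from minute 55 to 55 + 15 = minute 70.
Job 3 has to wait for job 2 (finishes minute 70); job 4 (finishes minute 134). The latest of these is minute 134, so job 3 runs minute 134 to 134 + 40 = minute 174.
After job 3 (finishes minute 174, plus 10-minute gap → minute 184), job 7 can start at minute 184 and finishes at minute 204.
Job 8 waits on job 7 (finishes minute 204, plus 5-minute gap → minute 209), so it starts at minute 209 and finishes at 209 + 70 = minute 279.
All tasks are finished once the last one completes. Finish times: Job 1 at 45, Job 2 at 70, Job 3 at 174, Job 4 at 134, Job 5 at 130, Job 6 at 84, Job 7 at 204, Job 8 at 279. The latest is minute 279.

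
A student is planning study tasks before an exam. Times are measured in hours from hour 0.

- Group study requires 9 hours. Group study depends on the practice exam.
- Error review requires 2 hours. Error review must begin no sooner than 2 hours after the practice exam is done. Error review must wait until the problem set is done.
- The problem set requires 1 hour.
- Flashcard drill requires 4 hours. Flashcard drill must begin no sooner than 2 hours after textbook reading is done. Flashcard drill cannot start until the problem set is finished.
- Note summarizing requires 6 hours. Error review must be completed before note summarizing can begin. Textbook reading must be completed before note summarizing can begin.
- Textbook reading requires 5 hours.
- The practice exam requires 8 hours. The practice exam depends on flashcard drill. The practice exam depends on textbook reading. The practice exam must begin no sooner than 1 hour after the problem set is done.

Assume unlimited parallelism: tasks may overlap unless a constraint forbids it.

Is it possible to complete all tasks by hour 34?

The problem set can start immediately at hour 0; it finishes at hour 1.
Textbook reading has no prerequisites, so it starts at hour 0 and finishes at hour 5.
Flashcard drill has to wait for textbook reading (finishes hour 5, plus 2-hour gap → hour 7); the problem set (finishes hour 1). The latest of these is hour 7, so flashcard drill runs hour 7 to 7 + 4 = hour 11.
For the practice exam: flashcard drill (finishes hour 11); textbook reading (finishes hour 5); the problem set (finishes hour 1, plus 1-hour gap → hour 2). Taking the maximum gives a start of hour 11, and it finishes at 11 + 8 = hour 19.
Group study cannot begin until the practice exam (finishes hour 19). It runs from hour 19 to 19 + 9 = hour 28.
Error review cannot start until the practice exam (finishes hour 19, plus 2-hour gap → hour 21); the problem set (finishes hour 1). The controlling bound is hour 21, so error review finishes at 21 + 2 = hour 23.
For note summarizing: error review (finishes hour 23); textbook reading (finishes hour 5). Taking the maximum gives a start of hour 23, and it finishes at 23 + 6 = hour 29.
Every task is finished by hour 29, which is no later than the deadline of 34, so the schedule is feasible.

Yes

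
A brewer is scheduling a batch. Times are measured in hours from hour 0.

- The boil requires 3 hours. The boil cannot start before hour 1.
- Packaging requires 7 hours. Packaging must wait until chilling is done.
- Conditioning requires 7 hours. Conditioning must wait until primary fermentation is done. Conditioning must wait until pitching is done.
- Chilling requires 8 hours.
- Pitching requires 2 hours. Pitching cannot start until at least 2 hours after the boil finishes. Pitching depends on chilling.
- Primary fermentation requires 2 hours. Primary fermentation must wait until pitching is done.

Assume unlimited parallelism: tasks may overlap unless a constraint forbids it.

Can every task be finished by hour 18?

No

Chilling can start immediately at hour 0; it finishes at hour 8.
Packaging cannot begin until chilling (finishes hour 8). It runs from hour 8 to 8 + 7 = hour 15.
The boil waits on its own release at hour 1, so it starts at hour 1 and finishes at 1 + 3 = hour 4.
Pitching has to wait for the boil (finishes hour 4, plus 2-hour gap → hour 6); chilling (finishes hour 8). The latest of these is hour 8, so pitching runs hour 8 to 8 + 2 = hour 10.
After pitching (finishes hour 10), primary fermentation can start at hour 10 and finishes at hour 12.
For conditioning: primary fermentation (finishes hour 12); pitching (finishes hour 10). Taking the maximum gives a start of hour 12, and it finishes at 12 + 7 = hour 19.
The earliest everything can be done is hour 19, which is after the deadline of 18, so it is not possible.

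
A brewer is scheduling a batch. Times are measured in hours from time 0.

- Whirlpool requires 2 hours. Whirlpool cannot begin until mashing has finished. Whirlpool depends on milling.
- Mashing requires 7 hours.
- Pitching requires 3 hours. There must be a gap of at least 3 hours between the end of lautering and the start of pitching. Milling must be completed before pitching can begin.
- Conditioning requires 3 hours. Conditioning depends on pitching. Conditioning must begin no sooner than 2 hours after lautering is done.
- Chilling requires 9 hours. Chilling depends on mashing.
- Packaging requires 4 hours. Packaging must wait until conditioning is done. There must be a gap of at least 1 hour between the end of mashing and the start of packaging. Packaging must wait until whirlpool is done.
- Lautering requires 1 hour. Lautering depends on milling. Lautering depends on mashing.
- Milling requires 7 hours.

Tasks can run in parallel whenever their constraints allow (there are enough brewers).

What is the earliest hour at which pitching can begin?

Nothing blocks mashing, so it runs from hour 0 to hour 7.
Milling can start immediately at hour 0; it finishes at hour 7.
Lautering needs all of milling (finishes hour 7); mashing (finishes hour 7). That puts its earliest start at hour 7; it finishes at 7 + 1 = hour 8.
Pitching waits on lautering (finishes hour 8, plus 3-hour gap → hour 11); milling (finishes hour 7). The latest of these is hour 11, which is the earliest pitching can start.

11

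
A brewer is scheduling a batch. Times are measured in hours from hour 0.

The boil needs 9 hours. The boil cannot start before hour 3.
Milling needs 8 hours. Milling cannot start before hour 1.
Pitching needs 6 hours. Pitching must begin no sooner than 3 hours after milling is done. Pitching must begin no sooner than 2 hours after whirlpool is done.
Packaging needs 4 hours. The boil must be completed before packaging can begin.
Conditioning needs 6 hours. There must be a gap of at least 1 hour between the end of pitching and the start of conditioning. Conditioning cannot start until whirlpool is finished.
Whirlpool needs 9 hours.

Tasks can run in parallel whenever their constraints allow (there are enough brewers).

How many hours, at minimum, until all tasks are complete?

Whirlpool can start immediately at hour 0; it finishes at hour 9.
After its own release at hour 3, the boil can start at hour 3 and finishes at hour 12.
Packaging cannot begin until the boil (finishes hour 12). It runs from hour 12 to 12 + 4 = hour 16.
After its own release at hour 1, milling can start at hour 1 and finishes at hour 9.
Pitching needs all of milling (finishes hour 9, plus 3-hour gap → hour 12); whirlpool (finishes hour 9, plus 2-hour gap → hour 11). That puts its earliest start at hour 12; it finishes at 12 + 6 = hour 18.
For conditioning: pitching (finishes hour 18, plus 1-hour gap → hour 19); whirlpool (finishes hour 9). Taking the maximum gives a start of hour 19, and it finishes at 19 + 6 = hour 25.
All tasks are finished once the last one completes. Finish times: Milling at 9, The boil at 12, Whirlpool at 9, Pitching at 18, Conditioning at 25, Packaging at 16. The latest is hour 25.

25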